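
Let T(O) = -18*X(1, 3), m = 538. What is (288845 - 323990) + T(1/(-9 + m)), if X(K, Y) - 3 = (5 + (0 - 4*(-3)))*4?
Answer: -36423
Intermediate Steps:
X(K, Y) = 71 (X(K, Y) = 3 + (5 + (0 - 4*(-3)))*4 = 3 + (5 + (0 + 12))*4 = 3 + (5 + 12)*4 = 3 + 17*4 = 3 + 68 = 71)
T(O) = -1278 (T(O) = -18*71 = -1278)
(288845 - 323990) + T(1/(-9 + m)) = (288845 - 323990) - 1278 = -35145 - 1278 = -36423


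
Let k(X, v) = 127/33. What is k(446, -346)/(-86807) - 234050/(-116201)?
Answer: 670452128023/332872986831 ≈ 2.0141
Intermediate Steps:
k(X, v) = 127/33 (k(X, v) = 127*(1/33) = 127/33)
k(446, -346)/(-86807) - 234050/(-116201) = (127/33)/(-86807) - 234050/(-116201) = (127/33)*(-1/86807) - 234050*(-1/116201) = -127/2864631 + 234050/116201 = 670452128023/332872986831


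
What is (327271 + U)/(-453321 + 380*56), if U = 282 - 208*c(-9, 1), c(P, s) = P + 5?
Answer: -328385/432041 ≈ -0.76008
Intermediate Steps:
c(P, s) = 5 + P
U = 1114 (U = 282 - 208*(5 - 9) = 282 - 208*(-4) = 282 + 832 = 1114)
(327271 + U)/(-453321 + 380*56) = (327271 + 1114)/(-453321 + 380*56) = 328385/(-453321 + 21280) = 328385/(-432041) = 328385*(-1/432041) = -328385/432041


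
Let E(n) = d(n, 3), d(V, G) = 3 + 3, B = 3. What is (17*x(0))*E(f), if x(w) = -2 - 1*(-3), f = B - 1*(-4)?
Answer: 102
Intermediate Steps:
f = 7 (f = 3 - 1*(-4) = 3 + 4 = 7)
d(V, G) = 6
x(w) = 1 (x(w) = -2 + 3 = 1)
E(n) = 6
(17*x(0))*E(f) = (17*1)*6 = 17*6 = 102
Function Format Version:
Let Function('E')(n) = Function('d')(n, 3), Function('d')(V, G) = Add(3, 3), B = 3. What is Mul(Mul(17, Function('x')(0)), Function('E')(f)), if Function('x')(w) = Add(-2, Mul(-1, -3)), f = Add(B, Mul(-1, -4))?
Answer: 102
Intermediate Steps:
f = 7 (f = Add(3, Mul(-1, -4)) = Add(3, 4) = 7)
Function('d')(V, G) = 6
Function('x')(w) = 1 (Function('x')(w) = Add(-2, 3) = 1)
Function('E')(n) = 6
Mul(Mul(17, Function('x')(0)), Function('E')(f)) = Mul(Mul(17, 1), 6) = Mul(17, 6) = 102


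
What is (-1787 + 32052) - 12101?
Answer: 18164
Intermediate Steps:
(-1787 + 32052) - 12101 = 30265 - 12101 = 18164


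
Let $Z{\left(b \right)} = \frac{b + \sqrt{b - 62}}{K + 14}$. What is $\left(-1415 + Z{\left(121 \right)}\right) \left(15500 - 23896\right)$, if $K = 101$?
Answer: $\frac{1365223184}{115} - \frac{8396 \sqrt{59}}{115} \approx 1.1871 \cdot 10^{7}$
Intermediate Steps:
$Z{\left(b \right)} = \frac{b}{115} + \frac{\sqrt{-62 + b}}{115}$ ($Z{\left(b \right)} = \frac{b + \sqrt{b - 62}}{101 + 14} = \frac{b + \sqrt{-62 + b}}{115} = \left(b + \sqrt{-62 + b}\right) \frac{1}{115} = \frac{b}{115} + \frac{\sqrt{-62 + b}}{115}$)
$\left(-1415 + Z{\left(121 \right)}\right) \left(15500 - 23896\right) = \left(-1415 + \left(\frac{1}{115} \cdot 121 + \frac{\sqrt{-62 + 121}}{115}\right)\right) \left(15500 - 23896\right) = \left(-1415 + \left(\frac{121}{115} + \frac{\sqrt{59}}{115}\right)\right) \left(-8396\right) = \left(- \frac{162604}{115} + \frac{\sqrt{59}}{115}\right) \left(-8396\right) = \frac{1365223184}{115} - \frac{8396 \sqrt{59}}{115}$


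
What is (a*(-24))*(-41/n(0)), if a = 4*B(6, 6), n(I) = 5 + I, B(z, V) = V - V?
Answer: 0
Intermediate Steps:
B(z, V) = 0
a = 0 (a = 4*0 = 0)
(a*(-24))*(-41/n(0)) = (0*(-24))*(-41/(5 + 0)) = 0*(-41/5) = 0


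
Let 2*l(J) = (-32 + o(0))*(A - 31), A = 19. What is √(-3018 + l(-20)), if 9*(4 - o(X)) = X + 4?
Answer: I*√25626/3 ≈ 53.36*I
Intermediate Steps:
o(X) = 32/9 - X/9 (o(X) = 4 - (X + 4)/9 = 4 - (4 + X)/9 = 4 + (-4/9 - X/9) = 32/9 - X/9)
l(J) = 512/3 (l(J) = ((-32 + (32/9 - ⅑*0))*(19 - 31))/2 = ((-32 + (32/9 + 0))*(-12))/2 = ((-32 + 32/9)*(-12))/2 = (-256/9*(-12))/2 = (½)*(1024/3) = 512/3)
√(-3018 + l(-20)) = √(-3018 + 512/3) = √(-8542/3) = I*√25626/3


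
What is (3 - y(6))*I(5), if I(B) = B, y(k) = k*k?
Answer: -165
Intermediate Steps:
y(k) = k²
(3 - y(6))*I(5) = (3 - 1*6²)*5 = (3 - 1*36)*5 = (3 - 36)*5 = -33*5 = -165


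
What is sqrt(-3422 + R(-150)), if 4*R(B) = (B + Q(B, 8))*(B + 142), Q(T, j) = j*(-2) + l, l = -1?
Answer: 4*I*sqrt(193) ≈ 55.57*I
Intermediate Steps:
Q(T, j) = -1 - 2*j (Q(T, j) = j*(-2) - 1 = -2*j - 1 = -1 - 2*j)
R(B) = (-17 + B)*(142 + B)/4 (R(B) = ((B + (-1 - 2*8))*(B + 142))/4 = ((B + (-1 - 16))*(142 + B))/4 = ((B - 17)*(142 + B))/4 = ((-17 + B)*(142 + B))/4 = (-17 + B)*(142 + B)/4)
sqrt(-3422 + R(-150)) = sqrt(-3422 + (-1207/2 + (1/4)*(-150)**2 + (125/4)*(-150))) = sqrt(-3422 + (-1207/2 + (1/4)*22500 - 9375/2)) = sqrt(-3422 + (-1207/2 + 5625 - 9375/2)) = sqrt(-3422 + 334) = sqrt(-3088) = 4*I*sqrt(193)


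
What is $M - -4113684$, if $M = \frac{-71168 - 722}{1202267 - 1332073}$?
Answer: $\frac{266990468597}{64903} \approx 4.1137 \cdot 10^{6}$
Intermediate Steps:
$M = \frac{35945}{64903}$ ($M = - \frac{71890}{-129806} = \left(-71890\right) \left(- \frac{1}{129806}\right) = \frac{35945}{64903} \approx 0.55383$)
$M - -4113684 = \frac{35945}{64903} - -4113684 = \frac{35945}{64903} + 4113684 = \frac{266990468597}{64903}$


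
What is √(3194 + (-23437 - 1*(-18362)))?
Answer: 3*I*√209 ≈ 43.37*I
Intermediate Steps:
√(3194 + (-23437 - 1*(-18362))) = √(3194 + (-23437 + 18362)) = √(3194 - 5075) = √(-1881) = 3*I*√209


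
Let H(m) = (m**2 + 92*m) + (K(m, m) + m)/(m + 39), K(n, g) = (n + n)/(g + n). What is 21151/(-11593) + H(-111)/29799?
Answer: -21809206817/12436553052 ≈ -1.7536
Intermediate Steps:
K(n, g) = 2*n/(g + n) (K(n, g) = (2*n)/(g + n) = 2*n/(g + n))
H(m) = m**2 + 92*m + (1 + m)/(39 + m) (H(m) = (m**2 + 92*m) + (2*m/(m + m) + m)/(m + 39) = (m**2 + 92*m) + (2*m/((2*m)) + m)/(39 + m) = (m**2 + 92*m) + (2*m*(1/(2*m)) + m)/(39 + m) = (m**2 + 92*m) + (1 + m)/(39 + m) = m**2 + 92*m + (1 + m)/(39 + m))
21151/(-11593) + H(-111)/29799 = 21151/(-11593) + ((1 + (-111)**3 + 131*(-111)**2 + 3589*(-111))/(39 - 111))/29799 = 21151*(-1/11593) + ((1 - 1367631 + 131*12321 - 398379)/(-72))*(1/29799) = -21151/11593 - (1 - 1367631 + 1614051 - 398379)/72*(1/29799) = -21151/11593 - 1/72*(-151958)*(1/29799) = -21151/11593 + (75979/36)*(1/29799) = -21151/11593 + 75979/1072764 = -21809206817/12436553052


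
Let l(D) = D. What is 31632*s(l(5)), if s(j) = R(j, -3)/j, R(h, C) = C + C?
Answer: -189792/5 ≈ -37958.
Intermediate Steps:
R(h, C) = 2*C
s(j) = -6/j (s(j) = (2*(-3))/j = -6/j)
31632*s(l(5)) = 31632*(-6/5) = -189792/5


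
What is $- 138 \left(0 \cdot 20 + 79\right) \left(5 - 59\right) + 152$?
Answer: $588860$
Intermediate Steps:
$- 138 \left(0 \cdot 20 + 79\right) \left(5 - 59\right) + 152 = - 138 \left(0 + 79\right) \left(-54\right) + 152 = - 138 \cdot 79 \left(-54\right) + 152 = \left(-138\right) \left(-4266\right) + 152 = 588708 + 152 = 588860$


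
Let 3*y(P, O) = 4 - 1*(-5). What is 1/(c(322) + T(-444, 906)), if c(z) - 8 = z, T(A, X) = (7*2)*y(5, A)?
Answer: 1/372 ≈ 0.0026882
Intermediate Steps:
y(P, O) = 3 (y(P, O) = (4 - 1*(-5))/3 = (4 + 5)/3 = (⅓)*9 = 3)
T(A, X) = 42 (T(A, X) = (7*2)*3 = 14*3 = 42)
c(z) = 8 + z
1/(c(322) + T(-444, 906)) = 1/((8 + 322) + 42) = 1/(330 + 42) = 1/372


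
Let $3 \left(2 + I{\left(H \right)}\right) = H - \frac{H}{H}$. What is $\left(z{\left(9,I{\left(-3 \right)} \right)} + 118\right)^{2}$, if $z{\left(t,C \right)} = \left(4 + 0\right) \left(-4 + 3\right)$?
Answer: $12996$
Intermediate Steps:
$I{\left(H \right)} = - \frac{7}{3} + \frac{H}{3}$ ($I{\left(H \right)} = -2 + \frac{H - \frac{H}{H}}{3} = -2 + \frac{H - 1}{3} = -2 + \frac{-1 + H}{3} = -2 + \left(- \frac{1}{3} + \frac{H}{3}\right) = - \frac{7}{3} + \frac{H}{3}$)
$z{\left(t,C \right)} = -4$ ($z{\left(t,C \right)} = 4 \left(-1\right) = -4$)
$\left(z{\left(9,I{\left(-3 \right)} \right)} + 118\right)^{2} = \left(-4 + 118\right)^{2} = 114^{2} = 12996$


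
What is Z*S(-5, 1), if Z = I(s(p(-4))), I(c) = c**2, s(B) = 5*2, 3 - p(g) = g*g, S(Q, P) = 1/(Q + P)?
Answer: -25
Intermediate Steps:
S(Q, P) = 1/(P + Q)
p(g) = 3 - g**2 (p(g) = 3 - g*g = 3 - g**2)
s(B) = 10
Z = 100 (Z = 10**2 = 100)
Z*S(-5, 1) = 100/(1 - 5) = 100/(-4) = 100*(-1/4) = -25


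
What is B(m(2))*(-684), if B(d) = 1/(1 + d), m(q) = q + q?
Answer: -684/5 ≈ -136.80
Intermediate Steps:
m(q) = 2*q
B(m(2))*(-684) = -684/(1 + 2*2) = -684/(1 + 4) = -684/5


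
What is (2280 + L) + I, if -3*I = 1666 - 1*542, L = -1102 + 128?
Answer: 2794/3 ≈ 931.33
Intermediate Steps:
L = -974
I = -1124/3 (I = -(1666 - 1*542)/3 = -(1666 - 542)/3 = -⅓*1124 = -1124/3 ≈ -374.67)
(2280 + L) + I = (2280 - 974) - 1124/3 = 1306 - 1124/3 = 2794/3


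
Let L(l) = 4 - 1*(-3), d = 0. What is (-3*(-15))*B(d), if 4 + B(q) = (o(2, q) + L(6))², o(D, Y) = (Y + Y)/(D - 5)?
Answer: 2025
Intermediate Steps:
o(D, Y) = 2*Y/(-5 + D) (o(D, Y) = (2*Y)/(-5 + D) = 2*Y/(-5 + D))
L(l) = 7 (L(l) = 4 + 3 = 7)
B(q) = -4 + (7 - 2*q/3)² (B(q) = -4 + (2*q/(-5 + 2) + 7)² = -4 + (2*q/(-3) + 7)² = -4 + (2*q*(-⅓) + 7)² = -4 + (-2*q/3 + 7)² = -4 + (7 - 2*q/3)²)
(-3*(-15))*B(d) = (-3*(-15))*(-4 + (21 - 2*0)²/9) = 45*(-4 + (21 + 0)²/9) = 45*(-4 + (⅑)*21²) = 45*(-4 + (⅑)*441) = 45*(-4 + 49) = 45*45 = 2025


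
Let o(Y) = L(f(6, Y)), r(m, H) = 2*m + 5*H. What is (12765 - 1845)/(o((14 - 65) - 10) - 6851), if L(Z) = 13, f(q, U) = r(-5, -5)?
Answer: -420/263 ≈ -1.5970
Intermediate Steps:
f(q, U) = -35 (f(q, U) = 2*(-5) + 5*(-5) = -10 - 25 = -35)
o(Y) = 13
(12765 - 1845)/(o((14 - 65) - 10) - 6851) = (12765 - 1845)/(13 - 6851) = 10920/(-6838) = 10920*(-1/6838) = -420/263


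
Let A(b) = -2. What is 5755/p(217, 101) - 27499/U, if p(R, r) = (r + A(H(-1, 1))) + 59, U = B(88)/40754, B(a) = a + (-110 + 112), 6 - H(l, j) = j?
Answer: -88534586459/7110 ≈ -1.2452e+7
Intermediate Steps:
H(l, j) = 6 - j
B(a) = 2 + a (B(a) = a + 2 = 2 + a)
U = 45/20377 (U = (2 + 88)/40754 = 90*(1/40754) = 45/20377 ≈ 0.0022084)
p(R, r) = 57 + r (p(R, r) = (r - 2) + 59 = (-2 + r) + 59 = 57 + r)
5755/p(217, 101) - 27499/U = 5755/(57 + 101) - 27499/45/20377 = 5755/158 - 27499*20377/45 = 5755*(1/158) - 560347123/45 = 5755/158 - 560347123/45 = -88534586459/7110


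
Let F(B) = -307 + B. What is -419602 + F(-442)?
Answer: -420351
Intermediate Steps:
-419602 + F(-442) = -419602 + (-307 - 442) = -419602 - 749 = -420351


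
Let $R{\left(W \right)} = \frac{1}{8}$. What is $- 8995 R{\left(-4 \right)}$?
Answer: $- \frac{8995}{8} \approx -1124.4$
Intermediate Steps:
$R{\left(W \right)} = \frac{1}{8}$
$- 8995 R{\left(-4 \right)} = \left(-8995\right) \frac{1}{8} = - \frac{8995}{8}$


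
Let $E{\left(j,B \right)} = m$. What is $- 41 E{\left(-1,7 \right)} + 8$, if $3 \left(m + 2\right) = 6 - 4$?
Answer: $\frac{188}{3} \approx 62.667$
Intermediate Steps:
$m = - \frac{4}{3}$ ($m = -2 + \frac{6 - 4}{3} = -2 + \frac{1}{3} \cdot 2 = -2 + \frac{2}{3} = - \frac{4}{3} \approx -1.3333$)
$E{\left(j,B \right)} = - \frac{4}{3}$
$- 41 E{\left(-1,7 \right)} + 8 = \left(-41\right) \left(- \frac{4}{3}\right) + 8 = \frac{164}{3} + 8 = \frac{188}{3}$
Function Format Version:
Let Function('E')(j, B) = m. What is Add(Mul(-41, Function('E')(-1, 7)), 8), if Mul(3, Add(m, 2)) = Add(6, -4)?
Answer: Rational(188, 3) ≈ 62.667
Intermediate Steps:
m = Rational(-4, 3) (m = Add(-2, Mul(Rational(1, 3), Add(6, -4))) = Add(-2, Mul(Rational(1, 3), 2)) = Add(-2, Rational(2, 3)) = Rational(-4, 3) ≈ -1.3333)
Function('E')(j, B) = Rational(-4, 3)
Add(Mul(-41, Function('E')(-1, 7)), 8) = Add(Mul(-41, Rational(-4, 3)), 8) = Add(Rational(164, 3), 8) = Rational(188, 3)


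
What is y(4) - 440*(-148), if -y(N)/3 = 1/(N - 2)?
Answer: 130237/2 ≈ 65119.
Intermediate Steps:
y(N) = -3/(-2 + N) (y(N) = -3/(N - 2) = -3/(-2 + N))
y(4) - 440*(-148) = -3/(-2 + 4) - 440*(-148) = -3/2 + 65120 = 130237/2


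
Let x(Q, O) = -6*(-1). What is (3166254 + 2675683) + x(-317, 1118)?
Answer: 5841943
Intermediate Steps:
x(Q, O) = 6
(3166254 + 2675683) + x(-317, 1118) = (3166254 + 2675683) + 6 = 5841937 + 6 = 5841943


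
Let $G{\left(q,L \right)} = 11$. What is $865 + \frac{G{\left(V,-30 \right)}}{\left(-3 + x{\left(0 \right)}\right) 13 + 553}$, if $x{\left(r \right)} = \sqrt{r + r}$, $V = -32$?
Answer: $\frac{444621}{514} \approx 865.02$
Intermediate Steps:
$x{\left(r \right)} = \sqrt{2} \sqrt{r}$ ($x{\left(r \right)} = \sqrt{2 r} = \sqrt{2} \sqrt{r}$)
$865 + \frac{G{\left(V,-30 \right)}}{\left(-3 + x{\left(0 \right)}\right) 13 + 553} = 865 + \frac{1}{\left(-3 + \sqrt{2} \sqrt{0}\right) 13 + 553} \cdot 11 = 865 + \frac{1}{\left(-3 + \sqrt{2} \cdot 0\right) 13 + 553} \cdot 11 = 865 + \frac{1}{\left(-3 + 0\right) 13 + 553} \cdot 11 = 865 + \frac{1}{\left(-3\right) 13 + 553} \cdot 11 = 865 + \frac{1}{-39 + 553} \cdot 11 = 865 + \frac{1}{514} \cdot 11 = 865 + \frac{11}{514} = \frac{444621}{514}$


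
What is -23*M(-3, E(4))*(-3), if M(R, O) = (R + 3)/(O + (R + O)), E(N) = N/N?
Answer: 0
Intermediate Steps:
E(N) = 1
M(R, O) = (3 + R)/(R + 2*O) (M(R, O) = (3 + R)/(O + (O + R)) = (3 + R)/(R + 2*O))
-23*M(-3, E(4))*(-3) = -23*(3 - 3)/(-3 + 2*1)*(-3) = -23*0/(-3 + 2)*(-3) = -23*0/(-1)*(-3) = -(-23)*0*(-3) = -23*0*(-3) = 0*(-3) = 0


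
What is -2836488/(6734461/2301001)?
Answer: -6526761724488/6734461 ≈ -9.6916e+5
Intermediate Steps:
-2836488/(6734461/2301001) = -2836488/(6734461*(1/2301001)) = -2836488/6734461/2301001 = -2836488*2301001/6734461 = -6526761724488/6734461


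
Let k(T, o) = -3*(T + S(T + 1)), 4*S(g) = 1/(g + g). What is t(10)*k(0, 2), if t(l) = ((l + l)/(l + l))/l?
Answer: -3/80 ≈ -0.037500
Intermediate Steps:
S(g) = 1/(8*g) (S(g) = 1/(4*(g + g)) = 1/(4*((2*g))) = (1/(2*g))/4 = 1/(8*g))
k(T, o) = -3*T - 3/(8*(1 + T)) (k(T, o) = -3*(T + 1/(8*(T + 1))) = -3*(T + 1/(8*(1 + T))) = -3*T - 3/(8*(1 + T)))
t(l) = 1/l (t(l) = ((2*l)/((2*l)))/l = ((2*l)*(1/(2*l)))/l = 1/l)
t(10)*k(0, 2) = (3*(-1 - 8*0*(1 + 0))/(8*(1 + 0)))/10 = ((3/8)*(-1 - 8*0*1)/1)/10 = ((3/8)*1*(-1 + 0))/10 = ((3/8)*1*(-1))/10 = (1/10)*(-3/8) = -3/80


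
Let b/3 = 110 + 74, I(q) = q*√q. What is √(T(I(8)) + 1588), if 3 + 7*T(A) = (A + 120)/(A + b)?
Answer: 2*√(1341921 + 38899*√2)/(7*√(69 + 2*√2)) ≈ 39.845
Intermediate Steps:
I(q) = q^(3/2)
b = 552 (b = 3*(110 + 74) = 3*184 = 552)
T(A) = -3/7 + (120 + A)/(7*(552 + A)) (T(A) = -3/7 + ((A + 120)/(A + 552))/7 = -3/7 + ((120 + A)/(552 + A))/7 = -3/7 + (120 + A)/(7*(552 + A)))
√(T(I(8)) + 1588) = √(2*(-768 - 8^(3/2))/(7*(552 + 8^(3/2))) + 1588) = √(2*(-768 - 16*√2)/(7*(552 + 16*√2)) + 1588) = √(1588 + 2*(-768 - 16*√2)/(7*(552 + 16*√2)))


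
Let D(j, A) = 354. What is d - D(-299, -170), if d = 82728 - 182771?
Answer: -100397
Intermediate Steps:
d = -100043
d - D(-299, -170) = -100043 - 1*354 = -100043 - 354 = -100397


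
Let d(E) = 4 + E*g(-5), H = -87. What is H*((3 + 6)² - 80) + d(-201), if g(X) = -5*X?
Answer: -5108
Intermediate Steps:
d(E) = 4 + 25*E (d(E) = 4 + E*(-5*(-5)) = 4 + E*25 = 4 + 25*E)
H*((3 + 6)² - 80) + d(-201) = -87*((3 + 6)² - 80) + (4 + 25*(-201)) = -87*(9² - 80) + (4 - 5025) = -87*(81 - 80) - 5021 = -87*1 - 5021 = -87 - 5021 = -5108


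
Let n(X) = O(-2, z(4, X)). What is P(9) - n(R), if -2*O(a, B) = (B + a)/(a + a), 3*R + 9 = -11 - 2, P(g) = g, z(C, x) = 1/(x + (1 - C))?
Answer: 2297/248 ≈ 9.2621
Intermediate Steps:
z(C, x) = 1/(1 + x - C)
R = -22/3 (R = -3 + (-11 - 2)/3 = -3 + (1/3)*(-13) = -3 - 13/3 = -22/3 ≈ -7.3333)
O(a, B) = -(B + a)/(4*a) (O(a, B) = -(B + a)/(2*(a + a)) = -(B + a)/(2*(2*a)) = -(B + a)*1/(2*a)/2 = -(B + a)/(4*a))
n(X) = -1/4 + 1/(8*(-3 + X)) (n(X) = (1/4)*(-1/(1 + X - 1*4) - 1*(-2))/(-2) = (1/4)*(-1/2)*(-1/(1 + X - 4) + 2) = (1/4)*(-1/2)*(-1/(-3 + X) + 2) = (1/4)*(-1/2)*(2 - 1/(-3 + X)) = -1/4 + 1/(8*(-3 + X)))
P(9) - n(R) = 9 - (7 - 2*(-22/3))/(8*(-3 - 22/3)) = 9 - (7 + 44/3)/(8*(-31/3)) = 9 - (-3)*65/(8*31*3) = 9 - 1*(-65/248) = 9 + 65/248 = 2297/248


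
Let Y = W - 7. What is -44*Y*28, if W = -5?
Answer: 14784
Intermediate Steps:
Y = -12 (Y = -5 - 7 = -12)
-44*Y*28 = -(-528)*28 = -44*(-336) = 14784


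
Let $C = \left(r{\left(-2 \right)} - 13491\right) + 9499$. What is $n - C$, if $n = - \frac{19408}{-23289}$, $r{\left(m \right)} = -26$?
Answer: $\frac{93594610}{23289} \approx 4018.8$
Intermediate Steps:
$C = -4018$ ($C = \left(-26 - 13491\right) + 9499 = -13517 + 9499 = -4018$)
$n = \frac{19408}{23289}$ ($n = \left(-19408\right) \left(- \frac{1}{23289}\right) = \frac{19408}{23289} \approx 0.83335$)
$n - C = \frac{19408}{23289} - -4018 = \frac{19408}{23289} + 4018 = \frac{93594610}{23289}$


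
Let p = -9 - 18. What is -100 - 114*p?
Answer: 2978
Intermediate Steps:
p = -27
-100 - 114*p = -100 - 114*(-27) = -100 + 3078 = 2978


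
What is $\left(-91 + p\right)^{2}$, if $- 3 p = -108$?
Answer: $3025$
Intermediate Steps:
$p = 36$ ($p = \left(- \frac{1}{3}\right) \left(-108\right) = 36$)
$\left(-91 + p\right)^{2} = \left(-91 + 36\right)^{2} = \left(-55\right)^{2} = 3025$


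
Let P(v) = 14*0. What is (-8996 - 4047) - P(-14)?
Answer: -13043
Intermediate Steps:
P(v) = 0
(-8996 - 4047) - P(-14) = (-8996 - 4047) - 1*0 = -13043 + 0 = -13043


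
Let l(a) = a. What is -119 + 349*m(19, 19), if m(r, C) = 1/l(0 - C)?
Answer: -2610/19 ≈ -137.37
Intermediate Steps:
m(r, C) = -1/C (m(r, C) = 1/(0 - C) = 1/(-C) = -1/C)
-119 + 349*m(19, 19) = -119 + 349*(-1/19) = -119 - 349/19 = -2610/19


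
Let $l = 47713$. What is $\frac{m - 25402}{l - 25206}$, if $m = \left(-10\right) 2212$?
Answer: $- \frac{47522}{22507} \approx -2.1114$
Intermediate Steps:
$m = -22120$
$\frac{m - 25402}{l - 25206} = \frac{-22120 - 25402}{47713 - 25206} = - \frac{47522}{22507}$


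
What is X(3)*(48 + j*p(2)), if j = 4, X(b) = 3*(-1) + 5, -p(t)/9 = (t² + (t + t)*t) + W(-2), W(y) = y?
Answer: -624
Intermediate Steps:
p(t) = 18 - 27*t² (p(t) = -9*((t² + (t + t)*t) - 2) = -9*((t² + (2*t)*t) - 2) = -9*((t² + 2*t²) - 2) = -9*(3*t² - 2) = -9*(-2 + 3*t²) = 18 - 27*t²)
X(b) = 2 (X(b) = -3 + 5 = 2)
X(3)*(48 + j*p(2)) = 2*(48 + 4*(18 - 27*2²)) = 2*(48 + 4*(18 - 27*4)) = 2*(48 + 4*(18 - 108)) = 2*(48 + 4*(-90)) = 2*(48 - 360) = 2*(-312) = -624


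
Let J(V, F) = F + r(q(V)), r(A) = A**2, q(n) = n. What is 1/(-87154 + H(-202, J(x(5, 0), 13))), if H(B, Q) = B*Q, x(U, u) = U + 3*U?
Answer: -1/170580 ≈ -5.8624e-6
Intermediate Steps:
x(U, u) = 4*U
J(V, F) = F + V**2
1/(-87154 + H(-202, J(x(5, 0), 13))) = 1/(-87154 - 202*(13 + (4*5)**2)) = 1/(-87154 - 202*(13 + 20**2)) = 1/(-87154 - 202*(13 + 400)) = 1/(-87154 - 202*413) = 1/(-87154 - 83426) = 1/(-170580) = -1/170580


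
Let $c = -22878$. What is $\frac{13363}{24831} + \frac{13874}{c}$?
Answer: $- \frac{23170}{339357} \approx -0.068276$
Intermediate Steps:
$\frac{13363}{24831} + \frac{13874}{c} = \frac{13363}{24831} + \frac{13874}{-22878} = 13363 \cdot \frac{1}{24831} + 13874 \left(- \frac{1}{22878}\right) = \frac{13363}{24831} - \frac{6937}{11439} = - \frac{23170}{339357}$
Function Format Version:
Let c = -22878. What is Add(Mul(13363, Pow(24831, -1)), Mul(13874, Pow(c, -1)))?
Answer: Rational(-23170, 339357) ≈ -0.068276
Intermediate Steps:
Add(Mul(13363, Pow(24831, -1)), Mul(13874, Pow(c, -1))) = Add(Mul(13363, Pow(24831, -1)), Mul(13874, Pow(-22878, -1))) = Add(Mul(13363, Rational(1, 24831)), Mul(13874, Rational(-1, 22878))) = Add(Rational(13363, 24831), Rational(-6937, 11439)) = Rational(-23170, 339357)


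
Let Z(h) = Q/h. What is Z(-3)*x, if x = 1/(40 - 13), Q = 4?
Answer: -4/81 ≈ -0.049383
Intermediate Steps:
Z(h) = 4/h
x = 1/27 ≈ 0.037037
Z(-3)*x = (4/(-3))*(1/27) = (4*(-1/3))*(1/27) = -4/3*1/27 = -4/81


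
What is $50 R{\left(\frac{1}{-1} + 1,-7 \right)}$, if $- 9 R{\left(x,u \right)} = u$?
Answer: $\frac{350}{9} \approx 38.889$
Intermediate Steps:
$R{\left(x,u \right)} = - \frac{u}{9}$
$50 R{\left(\frac{1}{-1} + 1,-7 \right)} = 50 \left(\left(- \frac{1}{9}\right) \left(-7\right)\right) = 50 \cdot \frac{7}{9} = \frac{350}{9}$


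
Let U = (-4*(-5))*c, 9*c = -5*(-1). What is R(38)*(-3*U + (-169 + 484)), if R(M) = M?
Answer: 32110/3 ≈ 10703.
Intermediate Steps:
c = 5/9 (c = (-5*(-1))/9 = (⅑)*5 = 5/9 ≈ 0.55556)
U = 100/9 (U = -4*(-5)*(5/9) = 20*(5/9) = 100/9 ≈ 11.111)
R(38)*(-3*U + (-169 + 484)) = 38*(-3*100/9 + (-169 + 484)) = 38*(-100/3 + 315) = 38*(845/3) = 32110/3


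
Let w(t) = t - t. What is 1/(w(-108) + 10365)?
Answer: 1/10365 ≈ 9.6478e-5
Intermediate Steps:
w(t) = 0
1/(w(-108) + 10365) = 1/(0 + 10365) = 1/10365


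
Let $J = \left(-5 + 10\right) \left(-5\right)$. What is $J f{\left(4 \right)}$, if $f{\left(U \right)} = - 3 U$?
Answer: $300$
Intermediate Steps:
$J = -25$ ($J = 5 \left(-5\right) = -25$)
$J f{\left(4 \right)} = - 25 \left(\left(-3\right) 4\right) = \left(-25\right) \left(-12\right) = 300$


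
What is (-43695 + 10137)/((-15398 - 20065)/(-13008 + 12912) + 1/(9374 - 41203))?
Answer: -11393254208/125416859 ≈ -90.843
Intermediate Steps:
(-43695 + 10137)/((-15398 - 20065)/(-13008 + 12912) + 1/(9374 - 41203)) = -33558/(-35463/(-96) + 1/(-31829)) = -33558/(-35463*(-1/96) - 1/31829) = -33558/(11821/32 - 1/31829) = -33558/376250577/1018528 = -33558*1018528/376250577 = -11393254208/125416859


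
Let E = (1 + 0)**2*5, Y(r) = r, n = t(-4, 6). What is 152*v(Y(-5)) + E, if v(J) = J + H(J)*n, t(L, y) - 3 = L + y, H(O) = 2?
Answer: 765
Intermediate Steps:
t(L, y) = 3 + L + y (t(L, y) = 3 + (L + y) = 3 + L + y)
n = 5 (n = 3 - 4 + 6 = 5)
v(J) = 10 + J (v(J) = J + 2*5 = J + 10 = 10 + J)
E = 5 (E = 1**2*5 = 1*5 = 5)
152*v(Y(-5)) + E = 152*(10 - 5) + 5 = 152*5 + 5 = 760 + 5 = 765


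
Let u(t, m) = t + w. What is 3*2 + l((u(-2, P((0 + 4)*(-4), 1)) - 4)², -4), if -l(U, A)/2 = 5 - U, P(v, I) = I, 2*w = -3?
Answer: 217/2 ≈ 108.50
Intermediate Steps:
w = -3/2 (w = (½)*(-3) = -3/2 ≈ -1.5000)
u(t, m) = -3/2 + t (u(t, m) = t - 3/2 = -3/2 + t)
l(U, A) = -10 + 2*U (l(U, A) = -2*(5 - U) = -10 + 2*U)
3*2 + l((u(-2, P((0 + 4)*(-4), 1)) - 4)², -4) = 3*2 + (-10 + 2*((-3/2 - 2) - 4)²) = 6 + (-10 + 2*(-7/2 - 4)²) = 6 + (-10 + 2*(-15/2)²) = 6 + (-10 + 2*(225/4)) = 6 + (-10 + 225/2) = 6 + 205/2 = 217/2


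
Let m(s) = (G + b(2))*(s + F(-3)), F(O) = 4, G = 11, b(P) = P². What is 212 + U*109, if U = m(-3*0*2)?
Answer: 6752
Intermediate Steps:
m(s) = 60 + 15*s (m(s) = (11 + 2²)*(s + 4) = (11 + 4)*(4 + s) = 15*(4 + s) = 60 + 15*s)
U = 60 (U = 60 + 15*(-3*0*2) = 60 + 15*(0*2) = 60 + 15*0 = 60 + 0 = 60)
212 + U*109 = 212 + 60*109 = 212 + 6540 = 6752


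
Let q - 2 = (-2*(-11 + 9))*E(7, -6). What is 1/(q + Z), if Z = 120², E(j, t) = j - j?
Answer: 1/14402 ≈ 6.9435e-5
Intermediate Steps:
E(j, t) = 0
q = 2 (q = 2 - 2*(-11 + 9)*0 = 2 - 2*(-2)*0 = 2 + 4*0 = 2 + 0 = 2)
Z = 14400
1/(q + Z) = 1/(2 + 14400) = 1/14402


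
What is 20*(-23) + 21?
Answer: -439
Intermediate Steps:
20*(-23) + 21 = -460 + 21 = -439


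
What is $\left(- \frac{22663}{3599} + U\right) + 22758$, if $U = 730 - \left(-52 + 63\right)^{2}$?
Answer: $\frac{84075170}{3599} \approx 23361.0$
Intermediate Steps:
$U = 609$ ($U = 730 - 11^{2} = 730 - 121 = 609$)
$\left(- \frac{22663}{3599} + U\right) + 22758 = \left(- \frac{22663}{3599} + 609\right) + 22758 = \frac{2169128}{3599} + 22758 = \frac{84075170}{3599}$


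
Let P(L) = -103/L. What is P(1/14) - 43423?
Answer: -44865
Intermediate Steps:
P(1/14) - 43423 = -103/(1/14) - 43423 = -103/1/14 - 43423 = -103*14 - 43423 = -1442 - 43423 = -44865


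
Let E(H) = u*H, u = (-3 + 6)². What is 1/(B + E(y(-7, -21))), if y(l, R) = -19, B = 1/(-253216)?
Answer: -253216/43299937 ≈ -0.0058480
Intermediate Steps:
B = -1/253216 ≈ -3.9492e-6
u = 9 (u = 3² = 9)
E(H) = 9*H
1/(B + E(y(-7, -21))) = 1/(-1/253216 + 9*(-19)) = 1/(-1/253216 - 171) = 1/(-43299937/253216) = -253216/43299937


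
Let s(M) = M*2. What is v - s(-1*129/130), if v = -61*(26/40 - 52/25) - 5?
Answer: 109479/1300 ≈ 84.215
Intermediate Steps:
s(M) = 2*M
v = 8223/100 (v = -61*(26*(1/40) - 52*1/25) - 5 = -61*(13/20 - 52/25) - 5 = -61*(-143/100) - 5 = 8723/100 - 5 = 8223/100 ≈ 82.230)
v - s(-1*129/130) = 8223/100 - 2*-1*129/130 = 8223/100 - 2*(-129*1/130) = 8223/100 - 2*(-129)/130 = 8223/100 - 1*(-129/65) = 8223/100 + 129/65 = 109479/1300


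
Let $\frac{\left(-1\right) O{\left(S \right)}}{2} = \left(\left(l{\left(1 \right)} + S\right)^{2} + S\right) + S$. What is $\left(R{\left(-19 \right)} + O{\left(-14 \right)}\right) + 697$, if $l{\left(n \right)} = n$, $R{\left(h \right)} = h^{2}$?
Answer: $776$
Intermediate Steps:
$O{\left(S \right)} = - 4 S - 2 \left(1 + S\right)^{2}$ ($O{\left(S \right)} = - 2 \left(\left(\left(1 + S\right)^{2} + S\right) + S\right) = - 2 \left(\left(S + \left(1 + S\right)^{2}\right) + S\right) = - 2 \left(\left(1 + S\right)^{2} + 2 S\right) = - 4 S - 2 \left(1 + S\right)^{2}$)
$\left(R{\left(-19 \right)} + O{\left(-14 \right)}\right) + 697 = \left(\left(-19\right)^{2} - \left(-56 + 2 \left(1 - 14\right)^{2}\right)\right) + 697 = \left(361 + \left(56 - 2 \left(-13\right)^{2}\right)\right) + 697 = \left(361 + \left(56 - 338\right)\right) + 697 = \left(361 - 282\right) + 697 = 79 + 697 = 776$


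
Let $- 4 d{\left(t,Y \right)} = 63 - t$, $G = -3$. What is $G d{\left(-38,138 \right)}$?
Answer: $\frac{303}{4} \approx 75.75$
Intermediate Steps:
$d{\left(t,Y \right)} = - \frac{63}{4} + \frac{t}{4}$ ($d{\left(t,Y \right)} = - \frac{63 - t}{4} = - \frac{63}{4} + \frac{t}{4}$)
$G d{\left(-38,138 \right)} = - 3 \left(- \frac{63}{4} + \frac{1}{4} \left(-38\right)\right) = - 3 \left(- \frac{63}{4} - \frac{19}{2}\right) = \left(-3\right) \left(- \frac{101}{4}\right) = \frac{303}{4}$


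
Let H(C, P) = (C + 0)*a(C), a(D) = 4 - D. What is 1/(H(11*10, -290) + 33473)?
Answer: 1/21813 ≈ 4.5844e-5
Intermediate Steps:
H(C, P) = C*(4 - C) (H(C, P) = (C + 0)*(4 - C) = C*(4 - C))
1/(H(11*10, -290) + 33473) = 1/((11*10)*(4 - 11*10) + 33473) = 1/(110*(4 - 1*110) + 33473) = 1/(110*(4 - 110) + 33473) = 1/(110*(-106) + 33473) = 1/(-11660 + 33473) = 1/21813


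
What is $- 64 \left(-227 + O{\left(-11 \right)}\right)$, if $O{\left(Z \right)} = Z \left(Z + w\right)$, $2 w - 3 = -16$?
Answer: $2208$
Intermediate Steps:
$w = - \frac{13}{2}$ ($w = \frac{3}{2} + \frac{1}{2} \left(-16\right) = \frac{3}{2} - 8 = - \frac{13}{2} \approx -6.5$)
$O{\left(Z \right)} = Z \left(- \frac{13}{2} + Z\right)$ ($O{\left(Z \right)} = Z \left(Z - \frac{13}{2}\right) = Z \left(- \frac{13}{2} + Z\right)$)
$- 64 \left(-227 + O{\left(-11 \right)}\right) = - 64 \left(-227 + \frac{1}{2} \left(-11\right) \left(-13 + 2 \left(-11\right)\right)\right) = - 64 \left(-227 + \frac{1}{2} \left(-11\right) \left(-13 - 22\right)\right) = - 64 \left(-227 + \frac{1}{2} \left(-11\right) \left(-35\right)\right) = - 64 \left(-227 + \frac{385}{2}\right) = \left(-64\right) \left(- \frac{69}{2}\right) = 2208$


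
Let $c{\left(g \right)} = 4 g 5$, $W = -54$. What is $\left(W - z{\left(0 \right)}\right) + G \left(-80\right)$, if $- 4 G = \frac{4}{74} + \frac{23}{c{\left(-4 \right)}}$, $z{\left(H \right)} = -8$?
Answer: $- \frac{7499}{148} \approx -50.669$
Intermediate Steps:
$c{\left(g \right)} = 20 g$
$G = \frac{691}{11840}$ ($G = - \frac{\frac{4}{74} + \frac{23}{20 \left(-4\right)}}{4} = - \frac{4 \cdot \frac{1}{74} + \frac{23}{-80}}{4} = - \frac{\frac{2}{37} + 23 \left(- \frac{1}{80}\right)}{4} = - \frac{\frac{2}{37} - \frac{23}{80}}{4} = \left(- \frac{1}{4}\right) \left(- \frac{691}{2960}\right) = \frac{691}{11840} \approx 0.058361$)
$\left(W - z{\left(0 \right)}\right) + G \left(-80\right) = \left(-54 - -8\right) + \frac{691}{11840} \left(-80\right) = \left(-54 + 8\right) - \frac{691}{148} = -46 - \frac{691}{148} = - \frac{7499}{148}$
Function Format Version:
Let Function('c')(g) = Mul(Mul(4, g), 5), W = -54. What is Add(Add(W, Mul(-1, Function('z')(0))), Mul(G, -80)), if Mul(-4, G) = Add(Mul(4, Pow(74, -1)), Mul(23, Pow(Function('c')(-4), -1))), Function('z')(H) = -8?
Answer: Rational(-7499, 148) ≈ -50.669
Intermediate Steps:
Function('c')(g) = Mul(20, g)
G = Rational(691, 11840) (G = Mul(Rational(-1, 4), Add(Mul(4, Pow(74, -1)), Mul(23, Pow(Mul(20, -4), -1)))) = Mul(Rational(-1, 4), Add(Mul(4, Rational(1, 74)), Mul(23, Pow(-80, -1)))) = Mul(Rational(-1, 4), Add(Rational(2, 37), Mul(23, Rational(-1, 80)))) = Mul(Rational(-1, 4), Add(Rational(2, 37), Rational(-23, 80))) = Mul(Rational(-1, 4), Rational(-691, 2960)) = Rational(691, 11840) ≈ 0.058361)
Add(Add(W, Mul(-1, Function('z')(0))), Mul(G, -80)) = Add(Add(-54, Mul(-1, -8)), Mul(Rational(691, 11840), -80)) = Add(Add(-54, 8), Rational(-691, 148)) = Add(-46, Rational(-691, 148)) = Rational(-7499, 148)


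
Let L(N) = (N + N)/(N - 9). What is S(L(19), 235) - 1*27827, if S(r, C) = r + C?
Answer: -137941/5 ≈ -27588.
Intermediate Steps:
L(N) = 2*N/(-9 + N) (L(N) = (2*N)/(-9 + N) = 2*N/(-9 + N))
S(r, C) = C + r
S(L(19), 235) - 1*27827 = (235 + 2*19/(-9 + 19)) - 1*27827 = (235 + 2*19/10) - 27827 = (235 + 2*19*(⅒)) - 27827 = (235 + 19/5) - 27827 = 1194/5 - 27827 = -137941/5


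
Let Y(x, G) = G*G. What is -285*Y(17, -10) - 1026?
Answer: -29526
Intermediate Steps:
Y(x, G) = G**2
-285*Y(17, -10) - 1026 = -285*(-10)**2 - 1026 = -285*100 - 1026 = -28500 - 1026 = -29526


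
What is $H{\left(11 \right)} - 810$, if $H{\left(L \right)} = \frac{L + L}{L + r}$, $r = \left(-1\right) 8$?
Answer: $- \frac{2408}{3} \approx -802.67$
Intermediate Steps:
$r = -8$
$H{\left(L \right)} = \frac{2 L}{-8 + L}$ ($H{\left(L \right)} = \frac{L + L}{L - 8} = \frac{2 L}{-8 + L}$)
$H{\left(11 \right)} - 810 = 2 \cdot 11 \frac{1}{-8 + 11} - 810 = 2 \cdot 11 \cdot \frac{1}{3} - 810 = \frac{22}{3} - 810 = - \frac{2408}{3}$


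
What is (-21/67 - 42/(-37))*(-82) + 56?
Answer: -28210/2479 ≈ -11.380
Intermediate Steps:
(-21/67 - 42/(-37))*(-82) + 56 = (-21*1/67 - 42*(-1/37))*(-82) + 56 = (-21/67 + 42/37)*(-82) + 56 = (2037/2479)*(-82) + 56 = -167034/2479 + 56 = -28210/2479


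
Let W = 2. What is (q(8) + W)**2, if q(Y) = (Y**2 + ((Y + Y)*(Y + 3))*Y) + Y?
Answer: 2196324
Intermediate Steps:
q(Y) = Y + Y**2 + 2*Y**2*(3 + Y) (q(Y) = (Y**2 + ((2*Y)*(3 + Y))*Y) + Y = (Y**2 + (2*Y*(3 + Y))*Y) + Y = (Y**2 + 2*Y**2*(3 + Y)) + Y = Y + Y**2 + 2*Y**2*(3 + Y))
(q(8) + W)**2 = (8*(1 + 2*8**2 + 7*8) + 2)**2 = (8*(1 + 2*64 + 56) + 2)**2 = (8*(1 + 128 + 56) + 2)**2 = (8*185 + 2)**2 = (1480 + 2)**2 = 1482**2 = 2196324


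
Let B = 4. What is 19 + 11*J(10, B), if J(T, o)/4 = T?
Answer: 459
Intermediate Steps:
J(T, o) = 4*T
19 + 11*J(10, B) = 19 + 11*(4*10) = 19 + 11*40 = 19 + 440 = 459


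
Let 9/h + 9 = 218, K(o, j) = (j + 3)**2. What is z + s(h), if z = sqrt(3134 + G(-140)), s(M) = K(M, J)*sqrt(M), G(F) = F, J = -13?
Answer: sqrt(2994) + 300*sqrt(209)/209 ≈ 75.469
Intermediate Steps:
K(o, j) = (3 + j)**2
h = 9/209 (h = 9/(-9 + 218) = 9/209 ≈ 0.043062)
s(M) = 100*sqrt(M) (s(M) = (3 - 13)**2*sqrt(M) = (-10)**2*sqrt(M) = 100*sqrt(M))
z = sqrt(2994) (z = sqrt(3134 - 140) = sqrt(2994) ≈ 54.717)
z + s(h) = sqrt(2994) + 100*sqrt(9/209) = sqrt(2994) + 100*(3*sqrt(209)/209) = sqrt(2994) + 300*sqrt(209)/209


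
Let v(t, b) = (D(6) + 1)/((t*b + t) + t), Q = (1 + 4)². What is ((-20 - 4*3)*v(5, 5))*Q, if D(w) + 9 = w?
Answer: 320/7 ≈ 45.714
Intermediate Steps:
Q = 25 (Q = 5² = 25)
D(w) = -9 + w
v(t, b) = -2/(2*t + b*t) (v(t, b) = ((-9 + 6) + 1)/((t*b + t) + t) = (-3 + 1)/((b*t + t) + t) = -2/((t + b*t) + t) = -2/(2*t + b*t))
((-20 - 4*3)*v(5, 5))*Q = ((-20 - 4*3)*(-2/(5*(2 + 5))))*25 = ((-20 - 12)*(-2*⅕/7))*25 = -(-64)/(5*7)*25 = -32*(-2/35)*25 = (64/35)*25 = 320/7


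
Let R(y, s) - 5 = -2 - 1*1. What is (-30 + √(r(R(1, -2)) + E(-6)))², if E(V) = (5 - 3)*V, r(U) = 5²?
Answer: (30 - √13)² ≈ 696.67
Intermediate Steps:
R(y, s) = 2 (R(y, s) = 5 + (-2 - 1*1) = 5 + (-2 - 1) = 5 - 3 = 2)
r(U) = 25
E(V) = 2*V
(-30 + √(r(R(1, -2)) + E(-6)))² = (-30 + √(25 + 2*(-6)))² = (-30 + √(25 - 12))² = (-30 + √13)²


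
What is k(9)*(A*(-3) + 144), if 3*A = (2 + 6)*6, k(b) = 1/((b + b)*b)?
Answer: 16/27 ≈ 0.59259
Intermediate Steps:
k(b) = 1/(2*b²) (k(b) = 1/(((2*b))*b) = (1/(2*b))/b = 1/(2*b²))
A = 16 (A = ((2 + 6)*6)/3 = (8*6)/3 = (⅓)*48 = 16)
k(9)*(A*(-3) + 144) = ((½)/9²)*(16*(-3) + 144) = ((½)*(1/81))*(-48 + 144) = (1/162)*96 = 16/27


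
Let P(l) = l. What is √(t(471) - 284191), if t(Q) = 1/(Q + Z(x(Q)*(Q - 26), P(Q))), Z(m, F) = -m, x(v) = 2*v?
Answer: I*√49825957863126270/418719 ≈ 533.1*I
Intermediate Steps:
t(Q) = 1/(Q - 2*Q*(-26 + Q)) (t(Q) = 1/(Q - 2*Q*(Q - 26)) = 1/(Q - 2*Q*(-26 + Q)))
√(t(471) - 284191) = √(1/(471*(53 - 2*471)) - 284191) = √(1/(471*(53 - 942)) - 284191) = √((1/471)/(-889) - 284191) = √((1/471)*(-1/889) - 284191) = √(-1/418719 - 284191) = √(-118996171330/418719) = I*√49825957863126270/418719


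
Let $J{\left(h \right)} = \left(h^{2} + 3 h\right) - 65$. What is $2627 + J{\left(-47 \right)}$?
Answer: $4630$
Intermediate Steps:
$J{\left(h \right)} = -65 + h^{2} + 3 h$
$2627 + J{\left(-47 \right)} = 2627 + \left(-65 + \left(-47\right)^{2} + 3 \left(-47\right)\right) = 2627 - -2003 = 2627 + 2003 = 4630$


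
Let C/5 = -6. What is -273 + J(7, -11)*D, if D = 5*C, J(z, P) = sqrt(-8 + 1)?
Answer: -273 - 150*I*sqrt(7) ≈ -273.0 - 396.86*I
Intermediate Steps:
C = -30 (C = 5*(-6) = -30)
J(z, P) = I*sqrt(7) (J(z, P) = sqrt(-7) = I*sqrt(7))
D = -150 (D = 5*(-30) = -150)
-273 + J(7, -11)*D = -273 + (I*sqrt(7))*(-150) = -273 - 150*I*sqrt(7)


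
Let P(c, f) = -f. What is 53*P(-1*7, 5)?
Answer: -265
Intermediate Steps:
53*P(-1*7, 5) = 53*(-1*5) = 53*(-5) = -265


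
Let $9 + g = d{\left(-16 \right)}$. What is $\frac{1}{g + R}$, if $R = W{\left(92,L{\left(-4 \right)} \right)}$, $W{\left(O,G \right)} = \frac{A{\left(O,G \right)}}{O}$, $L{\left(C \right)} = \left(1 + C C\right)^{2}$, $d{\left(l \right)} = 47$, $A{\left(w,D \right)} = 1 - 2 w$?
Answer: $\frac{92}{3313} \approx 0.027769$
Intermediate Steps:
$L{\left(C \right)} = \left(1 + C^{2}\right)^{2}$
$g = 38$ ($g = -9 + 47 = 38$)
$W{\left(O,G \right)} = \frac{1 - 2 O}{O}$
$R = - \frac{183}{92}$ ($R = -2 + \frac{1}{92} = - \frac{183}{92} \approx -1.9891$)
$\frac{1}{g + R} = \frac{1}{38 - \frac{183}{92}} = \frac{1}{\frac{3313}{92}} = \frac{92}{3313}$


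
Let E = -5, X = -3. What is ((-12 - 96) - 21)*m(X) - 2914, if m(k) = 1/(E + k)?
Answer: -23183/8 ≈ -2897.9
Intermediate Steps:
m(k) = 1/(-5 + k)
((-12 - 96) - 21)*m(X) - 2914 = ((-12 - 96) - 21)/(-5 - 3) - 2914 = (-108 - 21)/(-8) - 2914 = -129*(-⅛) - 2914 = 129/8 - 2914 = -23183/8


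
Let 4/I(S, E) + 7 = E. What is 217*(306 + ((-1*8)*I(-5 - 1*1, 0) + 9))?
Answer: 69347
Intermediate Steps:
I(S, E) = 4/(-7 + E)
217*(306 + ((-1*8)*I(-5 - 1*1, 0) + 9)) = 217*(306 + ((-1*8)*(4/(-7 + 0)) + 9)) = 217*(306 + (-32/(-7) + 9)) = 217*(306 + (-32*(-1)/7 + 9)) = 217*(306 + (-8*(-4/7) + 9)) = 217*(306 + (32/7 + 9)) = 217*(306 + 95/7) = 217*(2237/7) = 69347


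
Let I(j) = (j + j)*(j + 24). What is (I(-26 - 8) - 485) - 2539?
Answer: -2344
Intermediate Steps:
I(j) = 2*j*(24 + j) (I(j) = (2*j)*(24 + j) = 2*j*(24 + j))
(I(-26 - 8) - 485) - 2539 = (2*(-26 - 8)*(24 + (-26 - 8)) - 485) - 2539 = (2*(-34)*(24 - 34) - 485) - 2539 = (2*(-34)*(-10) - 485) - 2539 = (680 - 485) - 2539 = 195 - 2539 = -2344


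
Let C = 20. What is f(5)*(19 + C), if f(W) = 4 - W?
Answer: -39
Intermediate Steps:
f(5)*(19 + C) = (4 - 1*5)*(19 + 20) = (4 - 5)*39 = -1*39 = -39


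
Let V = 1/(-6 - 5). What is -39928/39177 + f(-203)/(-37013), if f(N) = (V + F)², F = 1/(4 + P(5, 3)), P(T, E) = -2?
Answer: -715285024313/701828217684 ≈ -1.0192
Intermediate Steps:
V = -1/11 (V = 1/(-11) = -1/11 ≈ -0.090909)
F = ½ (F = 1/(4 - 2) = 1/2 = ½ ≈ 0.50000)
f(N) = 81/484 (f(N) = (-1/11 + ½)² = (9/22)² = 81/484)
-39928/39177 + f(-203)/(-37013) = -39928/39177 + (81/484)/(-37013) = -39928*1/39177 + (81/484)*(-1/37013) = -39928/39177 - 81/17914292 = -715285024313/701828217684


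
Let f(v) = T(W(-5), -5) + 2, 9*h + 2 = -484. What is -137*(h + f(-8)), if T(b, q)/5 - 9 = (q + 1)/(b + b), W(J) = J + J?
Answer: 822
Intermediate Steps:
W(J) = 2*J
T(b, q) = 45 + 5*(1 + q)/(2*b) (T(b, q) = 45 + 5*((q + 1)/(b + b)) = 45 + 5*((1 + q)/((2*b))) = 45 + 5*((1 + q)*(1/(2*b))) = 45 + 5*((1 + q)/(2*b)) = 45 + 5*(1 + q)/(2*b))
h = -54 (h = -2/9 + (⅑)*(-484) = -2/9 - 484/9 = -54)
f(v) = 48 (f(v) = 5*(1 - 5 + 18*(2*(-5)))/(2*((2*(-5)))) + 2 = (5/2)*(1 - 5 + 18*(-10))/(-10) + 2 = (5/2)*(-⅒)*(1 - 5 - 180) + 2 = (5/2)*(-⅒)*(-184) + 2 = 46 + 2 = 48)
-137*(h + f(-8)) = -137*(-54 + 48) = -137*(-6) = 822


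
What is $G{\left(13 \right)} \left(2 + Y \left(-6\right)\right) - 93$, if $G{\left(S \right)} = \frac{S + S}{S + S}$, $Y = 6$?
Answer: $-127$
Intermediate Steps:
$G{\left(S \right)} = 1$ ($G{\left(S \right)} = \frac{2 S}{2 S} = 2 S \frac{1}{2 S} = 1$)
$G{\left(13 \right)} \left(2 + Y \left(-6\right)\right) - 93 = 1 \left(2 + 6 \left(-6\right)\right) - 93 = 1 \left(2 - 36\right) - 93 = 1 \left(-34\right) - 93 = -34 - 93 = -127$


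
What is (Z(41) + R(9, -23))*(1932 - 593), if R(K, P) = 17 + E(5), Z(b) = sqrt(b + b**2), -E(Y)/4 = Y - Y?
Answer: 22763 + 1339*sqrt(1722) ≈ 78328.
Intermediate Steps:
E(Y) = 0 (E(Y) = -4*(Y - Y) = -4*0 = 0)
R(K, P) = 17 (R(K, P) = 17 + 0 = 17)
(Z(41) + R(9, -23))*(1932 - 593) = (sqrt(41*(1 + 41)) + 17)*(1932 - 593) = (sqrt(41*42) + 17)*1339 = (sqrt(1722) + 17)*1339 = (17 + sqrt(1722))*1339 = 22763 + 1339*sqrt(1722)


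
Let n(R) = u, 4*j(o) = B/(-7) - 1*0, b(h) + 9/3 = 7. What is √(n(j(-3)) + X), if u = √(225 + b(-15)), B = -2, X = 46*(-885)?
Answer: √(-40710 + √229) ≈ 201.73*I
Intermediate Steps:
b(h) = 4 (b(h) = -3 + 7 = 4)
X = -40710
u = √229 (u = √(225 + 4) = √229 ≈ 15.133)
j(o) = 1/14 (j(o) = (-2/(-7) - 1*0)/4 = (-2*(-⅐) + 0)/4 = (2/7 + 0)/4 = (¼)*(2/7) = 1/14)
n(R) = √229
√(n(j(-3)) + X) = √(√229 - 40710) = √(-40710 + √229)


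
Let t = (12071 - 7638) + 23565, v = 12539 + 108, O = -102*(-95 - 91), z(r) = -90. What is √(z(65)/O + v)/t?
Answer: √14049749382/29509892 ≈ 0.0040167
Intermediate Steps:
O = 18972 (O = -102*(-186) = 18972)
v = 12647
t = 27998 (t = 4433 + 23565 = 27998)
√(z(65)/O + v)/t = √(-90/18972 + 12647)/27998 = √(-90*1/18972 + 12647)*(1/27998) = √(-5/1054 + 12647)*(1/27998) = √(13329933/1054)*(1/27998) = (√14049749382/1054)*(1/27998) = √14049749382/29509892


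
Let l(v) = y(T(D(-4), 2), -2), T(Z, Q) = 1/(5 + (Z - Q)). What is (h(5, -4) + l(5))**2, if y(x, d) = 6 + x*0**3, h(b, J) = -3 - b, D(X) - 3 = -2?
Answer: 4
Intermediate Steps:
D(X) = 1 (D(X) = 3 - 2 = 1)
T(Z, Q) = 1/(5 + Z - Q)
y(x, d) = 6 (y(x, d) = 6 + x*0 = 6 + 0 = 6)
l(v) = 6
(h(5, -4) + l(5))**2 = ((-3 - 1*5) + 6)**2 = ((-3 - 5) + 6)**2 = (-8 + 6)**2 = (-2)**2 = 4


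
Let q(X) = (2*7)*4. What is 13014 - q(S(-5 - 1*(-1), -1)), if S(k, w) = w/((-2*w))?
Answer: 12958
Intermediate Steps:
S(k, w) = -½ (S(k, w) = w*(-1/(2*w)) = -½)
q(X) = 56 (q(X) = 14*4 = 56)
13014 - q(S(-5 - 1*(-1), -1)) = 13014 - 1*56 = 13014 - 56 = 12958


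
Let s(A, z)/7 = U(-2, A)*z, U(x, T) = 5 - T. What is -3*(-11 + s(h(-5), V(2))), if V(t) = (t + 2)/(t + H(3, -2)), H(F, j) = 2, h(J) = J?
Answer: -177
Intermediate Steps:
V(t) = 1 (V(t) = (t + 2)/(t + 2) = (2 + t)/(2 + t) = 1)
s(A, z) = 7*z*(5 - A) (s(A, z) = 7*((5 - A)*z) = 7*(z*(5 - A)) = 7*z*(5 - A))
-3*(-11 + s(h(-5), V(2))) = -3*(-11 + 7*1*(5 - 1*(-5))) = -3*(-11 + 7*1*(5 + 5)) = -3*(-11 + 7*1*10) = -3*(-11 + 70) = -3*59 = -177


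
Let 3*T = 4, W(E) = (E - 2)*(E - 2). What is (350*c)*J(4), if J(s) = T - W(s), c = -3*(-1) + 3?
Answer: -5600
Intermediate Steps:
W(E) = (-2 + E)² (W(E) = (-2 + E)*(-2 + E) = (-2 + E)²)
c = 6 (c = 3 + 3 = 6)
T = 4/3 (T = (⅓)*4 = 4/3 ≈ 1.3333)
J(s) = 4/3 - (-2 + s)²
(350*c)*J(4) = (350*6)*(4/3 - (-2 + 4)²) = 2100*(4/3 - 1*2²) = 2100*(4/3 - 1*4) = 2100*(4/3 - 4) = 2100*(-8/3) = -5600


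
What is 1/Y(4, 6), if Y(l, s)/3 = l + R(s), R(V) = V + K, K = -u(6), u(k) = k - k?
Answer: 1/30 ≈ 0.033333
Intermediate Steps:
u(k) = 0
K = 0 (K = -1*0 = 0)
R(V) = V (R(V) = V + 0 = V)
Y(l, s) = 3*l + 3*s (Y(l, s) = 3*(l + s) = 3*l + 3*s)
1/Y(4, 6) = 1/(3*4 + 3*6) = 1/(12 + 18) = 1/30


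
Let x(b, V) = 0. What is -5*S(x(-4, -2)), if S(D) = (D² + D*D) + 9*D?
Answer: 0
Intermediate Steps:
S(D) = 2*D² + 9*D (S(D) = (D² + D²) + 9*D = 2*D² + 9*D)
-5*S(x(-4, -2)) = -0*(9 + 2*0) = -0*(9 + 0) = -0*9 = -5*0 = 0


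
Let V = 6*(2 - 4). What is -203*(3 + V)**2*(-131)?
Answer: 2154033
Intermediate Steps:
V = -12 (V = 6*(-2) = -12)
-203*(3 + V)**2*(-131) = -203*(3 - 12)**2*(-131) = -203*(-9)**2*(-131) = -203*81*(-131) = -16443*(-131) = 2154033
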